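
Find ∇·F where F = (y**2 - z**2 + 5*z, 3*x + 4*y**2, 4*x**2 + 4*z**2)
8*y + 8*z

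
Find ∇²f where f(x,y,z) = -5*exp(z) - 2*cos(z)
-5*exp(z) + 2*cos(z)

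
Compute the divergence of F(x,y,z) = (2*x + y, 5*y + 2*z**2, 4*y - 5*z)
2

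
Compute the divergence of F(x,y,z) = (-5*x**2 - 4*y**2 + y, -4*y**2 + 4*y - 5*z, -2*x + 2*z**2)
-10*x - 8*y + 4*z + 4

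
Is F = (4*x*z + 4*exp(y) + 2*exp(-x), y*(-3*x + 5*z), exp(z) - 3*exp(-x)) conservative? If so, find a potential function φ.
No, ∇×F = (-5*y, 4*x - 3*exp(-x), -3*y - 4*exp(y)) ≠ 0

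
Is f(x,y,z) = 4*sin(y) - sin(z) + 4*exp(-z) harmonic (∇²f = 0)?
No, ∇²f = -4*sin(y) + sin(z) + 4*exp(-z)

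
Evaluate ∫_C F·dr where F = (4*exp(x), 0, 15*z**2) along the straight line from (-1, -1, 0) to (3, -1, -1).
-5 - 4*exp(-1) + 4*exp(3)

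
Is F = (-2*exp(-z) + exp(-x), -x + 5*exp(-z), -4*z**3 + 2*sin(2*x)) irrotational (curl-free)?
No, ∇×F = (5*exp(-z), -4*cos(2*x) + 2*exp(-z), -1)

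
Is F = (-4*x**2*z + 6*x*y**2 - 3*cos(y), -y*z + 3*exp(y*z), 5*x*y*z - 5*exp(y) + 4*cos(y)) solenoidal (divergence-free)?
No, ∇·F = 5*x*y - 8*x*z + 6*y**2 + 3*z*exp(y*z) - z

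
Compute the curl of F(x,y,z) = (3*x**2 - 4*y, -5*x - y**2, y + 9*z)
(1, 0, -1)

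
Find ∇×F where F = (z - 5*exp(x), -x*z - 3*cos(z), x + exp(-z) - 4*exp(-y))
(x - 3*sin(z) + 4*exp(-y), 0, -z)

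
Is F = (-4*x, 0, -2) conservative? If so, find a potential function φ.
Yes, F is conservative. φ = -2*x**2 - 2*z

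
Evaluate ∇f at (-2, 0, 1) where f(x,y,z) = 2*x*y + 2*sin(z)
(0, -4, 2*cos(1))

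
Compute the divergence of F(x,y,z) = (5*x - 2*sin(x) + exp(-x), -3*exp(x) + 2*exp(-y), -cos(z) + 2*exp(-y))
sin(z) - 2*cos(x) + 5 - 2*exp(-y) - exp(-x)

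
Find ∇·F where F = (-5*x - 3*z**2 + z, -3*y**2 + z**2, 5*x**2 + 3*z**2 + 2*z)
-6*y + 6*z - 3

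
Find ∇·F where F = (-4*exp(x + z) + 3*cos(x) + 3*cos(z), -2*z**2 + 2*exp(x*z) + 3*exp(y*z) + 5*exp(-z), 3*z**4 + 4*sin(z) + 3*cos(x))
12*z**3 + 3*z*exp(y*z) - 4*exp(x + z) - 3*sin(x) + 4*cos(z)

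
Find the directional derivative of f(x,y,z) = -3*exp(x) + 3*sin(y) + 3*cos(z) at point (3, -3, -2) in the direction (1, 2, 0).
3*sqrt(5)*(-exp(3) + 2*cos(3))/5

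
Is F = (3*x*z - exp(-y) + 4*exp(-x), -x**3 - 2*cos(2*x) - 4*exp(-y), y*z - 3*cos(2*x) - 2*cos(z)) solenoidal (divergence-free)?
No, ∇·F = y + 3*z + 2*sin(z) + 4*exp(-y) - 4*exp(-x)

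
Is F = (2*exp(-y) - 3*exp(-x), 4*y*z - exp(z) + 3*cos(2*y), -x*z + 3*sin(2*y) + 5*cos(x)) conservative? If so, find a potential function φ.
No, ∇×F = (-4*y + exp(z) + 6*cos(2*y), z + 5*sin(x), 2*exp(-y)) ≠ 0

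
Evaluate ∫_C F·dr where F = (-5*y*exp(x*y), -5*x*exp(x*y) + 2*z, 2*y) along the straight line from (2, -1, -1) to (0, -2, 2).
-15 + 5*exp(-2)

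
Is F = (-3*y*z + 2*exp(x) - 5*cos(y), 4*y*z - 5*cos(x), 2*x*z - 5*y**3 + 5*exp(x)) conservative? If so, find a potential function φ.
No, ∇×F = (y*(-15*y - 4), -3*y - 2*z - 5*exp(x), 3*z + 5*sin(x) - 5*sin(y)) ≠ 0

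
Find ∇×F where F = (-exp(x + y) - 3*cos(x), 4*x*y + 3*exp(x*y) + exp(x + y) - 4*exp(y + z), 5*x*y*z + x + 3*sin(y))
(5*x*z + 4*exp(y + z) + 3*cos(y), -5*y*z - 1, 3*y*exp(x*y) + 4*y + 2*exp(x + y))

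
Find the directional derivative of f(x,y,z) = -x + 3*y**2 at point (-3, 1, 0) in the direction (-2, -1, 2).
-4/3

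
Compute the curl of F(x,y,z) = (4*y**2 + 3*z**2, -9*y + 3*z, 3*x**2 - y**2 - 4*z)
(-2*y - 3, -6*x + 6*z, -8*y)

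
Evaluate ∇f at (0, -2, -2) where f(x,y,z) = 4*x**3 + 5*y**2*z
(0, 40, 20)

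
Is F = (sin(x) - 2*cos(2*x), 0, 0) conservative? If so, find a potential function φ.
Yes, F is conservative. φ = -sin(2*x) - cos(x)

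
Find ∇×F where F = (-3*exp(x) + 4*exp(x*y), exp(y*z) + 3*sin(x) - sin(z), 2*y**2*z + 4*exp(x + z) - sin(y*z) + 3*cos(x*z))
(4*y*z - y*exp(y*z) - z*cos(y*z) + cos(z), 3*z*sin(x*z) - 4*exp(x + z), -4*x*exp(x*y) + 3*cos(x))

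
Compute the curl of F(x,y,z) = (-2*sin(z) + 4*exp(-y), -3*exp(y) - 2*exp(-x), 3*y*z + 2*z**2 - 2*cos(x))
(3*z, -2*sin(x) - 2*cos(z), 4*exp(-y) + 2*exp(-x))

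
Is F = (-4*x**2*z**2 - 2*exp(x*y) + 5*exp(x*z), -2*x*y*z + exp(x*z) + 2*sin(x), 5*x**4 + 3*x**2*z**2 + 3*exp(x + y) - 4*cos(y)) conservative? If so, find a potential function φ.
No, ∇×F = (2*x*y - x*exp(x*z) + 3*exp(x + y) + 4*sin(y), -20*x**3 - 8*x**2*z - 6*x*z**2 + 5*x*exp(x*z) - 3*exp(x + y), 2*x*exp(x*y) - 2*y*z + z*exp(x*z) + 2*cos(x)) ≠ 0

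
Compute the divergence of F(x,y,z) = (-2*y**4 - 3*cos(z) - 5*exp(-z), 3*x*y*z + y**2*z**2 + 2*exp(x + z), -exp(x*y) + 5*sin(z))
3*x*z + 2*y*z**2 + 5*cos(z)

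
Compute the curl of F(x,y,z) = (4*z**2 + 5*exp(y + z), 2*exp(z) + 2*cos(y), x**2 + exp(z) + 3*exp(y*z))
(3*z*exp(y*z) - 2*exp(z), -2*x + 8*z + 5*exp(y + z), -5*exp(y + z))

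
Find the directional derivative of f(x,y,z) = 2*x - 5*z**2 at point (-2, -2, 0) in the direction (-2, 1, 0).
-4*sqrt(5)/5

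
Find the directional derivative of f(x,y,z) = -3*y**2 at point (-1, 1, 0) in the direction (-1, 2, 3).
-6*sqrt(14)/7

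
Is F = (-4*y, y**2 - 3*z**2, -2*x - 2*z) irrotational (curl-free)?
No, ∇×F = (6*z, 2, 4)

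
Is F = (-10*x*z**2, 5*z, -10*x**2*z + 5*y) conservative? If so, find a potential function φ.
Yes, F is conservative. φ = 5*z*(-x**2*z + y)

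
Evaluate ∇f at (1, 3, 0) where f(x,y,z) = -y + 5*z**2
(0, -1, 0)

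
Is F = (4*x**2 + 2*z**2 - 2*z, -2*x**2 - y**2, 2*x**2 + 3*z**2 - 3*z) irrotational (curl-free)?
No, ∇×F = (0, -4*x + 4*z - 2, -4*x)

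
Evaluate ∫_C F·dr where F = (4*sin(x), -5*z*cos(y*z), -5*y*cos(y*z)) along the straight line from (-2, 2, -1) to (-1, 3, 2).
-5*sin(2) - 4*cos(1) + 4*cos(2) - 5*sin(6)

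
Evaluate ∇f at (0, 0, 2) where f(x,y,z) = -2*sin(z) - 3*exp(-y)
(0, 3, -2*cos(2))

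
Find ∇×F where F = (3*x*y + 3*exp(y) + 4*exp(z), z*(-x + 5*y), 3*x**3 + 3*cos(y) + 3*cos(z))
(x - 5*y - 3*sin(y), -9*x**2 + 4*exp(z), -3*x - z - 3*exp(y))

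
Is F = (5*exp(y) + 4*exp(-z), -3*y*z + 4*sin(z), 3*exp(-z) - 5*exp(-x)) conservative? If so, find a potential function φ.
No, ∇×F = (3*y - 4*cos(z), -4*exp(-z) - 5*exp(-x), -5*exp(y)) ≠ 0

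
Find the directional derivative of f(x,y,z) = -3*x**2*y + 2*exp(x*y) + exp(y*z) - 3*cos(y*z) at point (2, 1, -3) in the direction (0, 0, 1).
-3*sin(3) + exp(-3)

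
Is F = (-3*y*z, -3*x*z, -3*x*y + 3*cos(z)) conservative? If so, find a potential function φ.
Yes, F is conservative. φ = -3*x*y*z + 3*sin(z)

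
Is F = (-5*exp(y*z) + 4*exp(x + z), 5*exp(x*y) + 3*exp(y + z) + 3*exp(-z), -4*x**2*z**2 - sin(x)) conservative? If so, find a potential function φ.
No, ∇×F = (3*(1 - exp(y + 2*z))*exp(-z), 8*x*z**2 - 5*y*exp(y*z) + 4*exp(x + z) + cos(x), 5*y*exp(x*y) + 5*z*exp(y*z)) ≠ 0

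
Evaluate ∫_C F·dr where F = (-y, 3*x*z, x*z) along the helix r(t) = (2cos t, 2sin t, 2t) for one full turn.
4*pi*(1 + 6*pi)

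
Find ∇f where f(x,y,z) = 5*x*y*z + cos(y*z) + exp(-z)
(5*y*z, z*(5*x - sin(y*z)), 5*x*y - y*sin(y*z) - exp(-z))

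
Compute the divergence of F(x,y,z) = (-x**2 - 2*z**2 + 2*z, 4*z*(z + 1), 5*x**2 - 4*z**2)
-2*x - 8*z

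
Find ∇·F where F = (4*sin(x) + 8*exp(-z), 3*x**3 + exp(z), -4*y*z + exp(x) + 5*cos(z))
-4*y - 5*sin(z) + 4*cos(x)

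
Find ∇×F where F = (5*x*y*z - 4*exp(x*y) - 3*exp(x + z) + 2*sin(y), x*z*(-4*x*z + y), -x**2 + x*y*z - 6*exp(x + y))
(8*x**2*z - x*y + x*z - 6*exp(x + y), 5*x*y + 2*x - y*z + 6*exp(x + y) - 3*exp(x + z), -8*x*z**2 - 5*x*z + 4*x*exp(x*y) + y*z - 2*cos(y))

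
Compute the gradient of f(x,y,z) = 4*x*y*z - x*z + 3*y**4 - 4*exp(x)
(4*y*z - z - 4*exp(x), 4*x*z + 12*y**3, x*(4*y - 1))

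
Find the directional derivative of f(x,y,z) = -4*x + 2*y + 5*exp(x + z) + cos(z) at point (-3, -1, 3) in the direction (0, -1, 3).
sqrt(10)*(13 - 3*sin(3))/10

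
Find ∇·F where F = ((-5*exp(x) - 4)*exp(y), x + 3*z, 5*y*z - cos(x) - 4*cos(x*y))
5*y - 5*exp(x + y)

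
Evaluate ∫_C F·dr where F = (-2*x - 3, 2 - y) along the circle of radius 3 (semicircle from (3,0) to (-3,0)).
18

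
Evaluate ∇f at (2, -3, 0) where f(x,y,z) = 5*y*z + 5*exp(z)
(0, 0, -10)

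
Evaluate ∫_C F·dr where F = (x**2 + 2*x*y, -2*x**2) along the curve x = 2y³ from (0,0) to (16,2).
34816/21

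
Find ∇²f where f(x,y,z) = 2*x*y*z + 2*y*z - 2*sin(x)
2*sin(x)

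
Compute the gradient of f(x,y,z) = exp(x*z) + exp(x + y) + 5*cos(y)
(z*exp(x*z) + exp(x + y), exp(x + y) - 5*sin(y), x*exp(x*z))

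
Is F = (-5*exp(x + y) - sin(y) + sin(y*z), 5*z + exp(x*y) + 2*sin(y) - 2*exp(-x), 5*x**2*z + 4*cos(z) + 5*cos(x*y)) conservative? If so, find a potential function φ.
No, ∇×F = (-5*x*sin(x*y) - 5, -10*x*z + 5*y*sin(x*y) + y*cos(y*z), y*exp(x*y) - z*cos(y*z) + 5*exp(x + y) + cos(y) + 2*exp(-x)) ≠ 0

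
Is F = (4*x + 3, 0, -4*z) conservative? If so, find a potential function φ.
Yes, F is conservative. φ = 2*x**2 + 3*x - 2*z**2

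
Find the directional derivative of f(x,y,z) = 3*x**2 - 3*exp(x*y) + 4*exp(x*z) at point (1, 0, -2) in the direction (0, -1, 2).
sqrt(5)*(8 + 3*exp(2))*exp(-2)/5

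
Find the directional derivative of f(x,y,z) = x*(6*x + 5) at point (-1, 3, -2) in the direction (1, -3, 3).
-7*sqrt(19)/19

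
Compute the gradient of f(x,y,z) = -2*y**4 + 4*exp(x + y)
(4*exp(x + y), -8*y**3 + 4*exp(x + y), 0)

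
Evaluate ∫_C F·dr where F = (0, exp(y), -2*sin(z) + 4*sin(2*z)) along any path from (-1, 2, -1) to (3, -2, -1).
-2*sinh(2)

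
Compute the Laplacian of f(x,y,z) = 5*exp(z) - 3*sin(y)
5*exp(z) + 3*sin(y)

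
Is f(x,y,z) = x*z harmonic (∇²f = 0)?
Yes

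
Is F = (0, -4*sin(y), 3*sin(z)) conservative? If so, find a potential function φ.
Yes, F is conservative. φ = 4*cos(y) - 3*cos(z)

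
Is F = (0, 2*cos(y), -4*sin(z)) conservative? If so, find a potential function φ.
Yes, F is conservative. φ = 2*sin(y) + 4*cos(z)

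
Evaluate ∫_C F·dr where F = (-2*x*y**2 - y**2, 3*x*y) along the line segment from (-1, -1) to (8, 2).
-153/2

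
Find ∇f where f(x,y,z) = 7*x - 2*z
(7, 0, -2)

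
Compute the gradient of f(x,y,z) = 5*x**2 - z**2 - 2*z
(10*x, 0, -2*z - 2)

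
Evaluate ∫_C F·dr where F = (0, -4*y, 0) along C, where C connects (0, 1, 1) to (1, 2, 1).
-6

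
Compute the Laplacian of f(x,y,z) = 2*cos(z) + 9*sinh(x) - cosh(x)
-2*cos(z) + 9*sinh(x) - cosh(x)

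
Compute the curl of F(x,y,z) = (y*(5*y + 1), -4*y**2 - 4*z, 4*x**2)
(4, -8*x, -10*y - 1)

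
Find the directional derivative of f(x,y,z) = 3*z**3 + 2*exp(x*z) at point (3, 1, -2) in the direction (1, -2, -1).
sqrt(6)*(-18*exp(6) - 5)*exp(-6)/3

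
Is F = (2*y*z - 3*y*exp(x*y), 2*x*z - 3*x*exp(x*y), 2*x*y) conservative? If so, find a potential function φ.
Yes, F is conservative. φ = 2*x*y*z - 3*exp(x*y)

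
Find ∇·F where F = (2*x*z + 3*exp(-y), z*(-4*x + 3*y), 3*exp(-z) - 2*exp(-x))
5*z - 3*exp(-z)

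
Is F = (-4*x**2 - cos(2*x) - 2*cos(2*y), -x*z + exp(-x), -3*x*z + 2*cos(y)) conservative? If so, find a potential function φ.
No, ∇×F = (x - 2*sin(y), 3*z, -z - 4*sin(2*y) - exp(-x)) ≠ 0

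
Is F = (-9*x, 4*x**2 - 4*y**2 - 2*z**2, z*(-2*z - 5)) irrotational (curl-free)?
No, ∇×F = (4*z, 0, 8*x)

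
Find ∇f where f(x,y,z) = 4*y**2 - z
(0, 8*y, -1)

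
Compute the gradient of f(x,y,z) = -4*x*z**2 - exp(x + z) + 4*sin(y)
(-4*z**2 - exp(x + z), 4*cos(y), -8*x*z - exp(x + z))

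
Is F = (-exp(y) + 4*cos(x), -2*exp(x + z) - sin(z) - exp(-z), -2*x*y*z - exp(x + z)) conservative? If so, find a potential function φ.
No, ∇×F = (-2*x*z + 2*exp(x + z) + cos(z) - exp(-z), 2*y*z + exp(x + z), exp(y) - 2*exp(x + z)) ≠ 0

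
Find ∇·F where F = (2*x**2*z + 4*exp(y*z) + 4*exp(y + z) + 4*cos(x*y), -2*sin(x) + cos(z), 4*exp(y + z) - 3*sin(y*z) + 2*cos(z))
4*x*z - 4*y*sin(x*y) - 3*y*cos(y*z) + 4*exp(y + z) - 2*sin(z)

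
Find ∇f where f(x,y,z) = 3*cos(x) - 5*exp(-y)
(-3*sin(x), 5*exp(-y), 0)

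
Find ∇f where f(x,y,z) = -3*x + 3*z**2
(-3, 0, 6*z)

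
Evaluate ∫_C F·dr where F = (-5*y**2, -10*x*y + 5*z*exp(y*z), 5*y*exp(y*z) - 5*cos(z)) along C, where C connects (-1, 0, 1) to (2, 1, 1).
-15 + 5*E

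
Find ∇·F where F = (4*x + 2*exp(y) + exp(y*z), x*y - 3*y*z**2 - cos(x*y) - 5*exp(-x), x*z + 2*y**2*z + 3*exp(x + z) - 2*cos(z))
x*sin(x*y) + 2*x + 2*y**2 - 3*z**2 + 3*exp(x + z) + 2*sin(z) + 4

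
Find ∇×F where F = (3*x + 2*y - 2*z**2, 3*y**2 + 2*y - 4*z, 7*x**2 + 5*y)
(9, -14*x - 4*z, -2)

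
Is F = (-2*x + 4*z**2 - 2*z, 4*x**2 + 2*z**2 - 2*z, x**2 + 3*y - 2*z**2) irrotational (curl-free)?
No, ∇×F = (5 - 4*z, -2*x + 8*z - 2, 8*x)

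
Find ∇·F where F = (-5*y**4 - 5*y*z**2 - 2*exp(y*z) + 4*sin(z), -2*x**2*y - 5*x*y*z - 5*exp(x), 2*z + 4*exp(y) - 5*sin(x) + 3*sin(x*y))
-2*x**2 - 5*x*z + 2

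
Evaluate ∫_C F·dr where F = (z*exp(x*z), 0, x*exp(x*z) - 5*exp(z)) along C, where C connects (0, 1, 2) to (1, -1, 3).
-4*exp(3) - 1 + 5*exp(2)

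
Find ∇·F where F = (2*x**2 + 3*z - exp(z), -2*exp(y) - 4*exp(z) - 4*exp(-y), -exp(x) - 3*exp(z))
4*x - 2*exp(y) - 3*exp(z) + 4*exp(-y)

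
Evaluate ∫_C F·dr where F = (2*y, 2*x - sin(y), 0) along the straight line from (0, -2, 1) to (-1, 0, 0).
1 - cos(2)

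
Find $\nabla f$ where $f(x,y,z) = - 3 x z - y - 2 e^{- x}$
(-3*z + 2*exp(-x), -1, -3*x)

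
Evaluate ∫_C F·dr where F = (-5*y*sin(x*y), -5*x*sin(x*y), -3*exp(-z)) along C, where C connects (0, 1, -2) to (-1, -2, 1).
-3*exp(2) - 5 + 5*cos(2) + 3*exp(-1)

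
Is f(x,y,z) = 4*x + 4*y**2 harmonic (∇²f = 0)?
No, ∇²f = 8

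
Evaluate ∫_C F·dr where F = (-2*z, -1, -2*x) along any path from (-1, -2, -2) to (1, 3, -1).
1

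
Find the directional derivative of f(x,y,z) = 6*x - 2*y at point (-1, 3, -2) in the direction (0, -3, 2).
6*sqrt(13)/13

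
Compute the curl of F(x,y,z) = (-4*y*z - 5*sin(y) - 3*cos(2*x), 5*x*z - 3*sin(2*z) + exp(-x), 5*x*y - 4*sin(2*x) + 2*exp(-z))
(6*cos(2*z), -9*y + 8*cos(2*x), 9*z + 5*cos(y) - exp(-x))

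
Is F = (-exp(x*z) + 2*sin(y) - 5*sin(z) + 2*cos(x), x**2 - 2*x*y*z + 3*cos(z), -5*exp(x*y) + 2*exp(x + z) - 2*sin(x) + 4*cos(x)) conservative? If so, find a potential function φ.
No, ∇×F = (2*x*y - 5*x*exp(x*y) + 3*sin(z), -x*exp(x*z) + 5*y*exp(x*y) - 2*exp(x + z) + 4*sin(x) + 2*cos(x) - 5*cos(z), 2*x - 2*y*z - 2*cos(y)) ≠ 0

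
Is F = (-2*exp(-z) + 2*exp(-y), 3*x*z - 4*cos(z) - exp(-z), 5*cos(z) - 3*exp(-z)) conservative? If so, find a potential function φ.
No, ∇×F = (-3*x - 4*sin(z) - exp(-z), 2*exp(-z), 3*z + 2*exp(-y)) ≠ 0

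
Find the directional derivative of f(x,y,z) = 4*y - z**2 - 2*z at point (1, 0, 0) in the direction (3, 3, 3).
2*sqrt(3)/3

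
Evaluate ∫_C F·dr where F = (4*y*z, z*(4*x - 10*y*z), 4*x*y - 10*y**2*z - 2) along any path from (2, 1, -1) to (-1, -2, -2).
-81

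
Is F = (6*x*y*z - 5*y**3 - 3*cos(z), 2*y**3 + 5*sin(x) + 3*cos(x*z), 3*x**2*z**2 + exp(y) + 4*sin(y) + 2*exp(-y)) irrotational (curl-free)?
No, ∇×F = (3*x*sin(x*z) + exp(y) + 4*cos(y) - 2*exp(-y), 6*x*y - 6*x*z**2 + 3*sin(z), -6*x*z + 15*y**2 - 3*z*sin(x*z) + 5*cos(x))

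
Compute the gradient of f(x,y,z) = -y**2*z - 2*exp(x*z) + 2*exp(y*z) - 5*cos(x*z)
(z*(-2*exp(x*z) + 5*sin(x*z)), 2*z*(-y + exp(y*z)), -2*x*exp(x*z) + 5*x*sin(x*z) - y**2 + 2*y*exp(y*z))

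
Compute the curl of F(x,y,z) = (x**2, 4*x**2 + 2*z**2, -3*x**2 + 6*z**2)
(-4*z, 6*x, 8*x)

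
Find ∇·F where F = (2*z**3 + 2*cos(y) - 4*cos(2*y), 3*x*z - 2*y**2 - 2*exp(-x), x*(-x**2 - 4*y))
-4*y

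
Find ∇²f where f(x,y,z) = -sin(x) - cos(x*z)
x**2*cos(x*z) + z**2*cos(x*z) + sin(x)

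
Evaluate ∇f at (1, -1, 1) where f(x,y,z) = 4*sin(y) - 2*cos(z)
(0, 4*cos(1), 2*sin(1))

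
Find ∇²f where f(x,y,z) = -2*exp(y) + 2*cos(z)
-2*exp(y) - 2*cos(z)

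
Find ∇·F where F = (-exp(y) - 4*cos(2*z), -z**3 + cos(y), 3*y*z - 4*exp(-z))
3*y - sin(y) + 4*exp(-z)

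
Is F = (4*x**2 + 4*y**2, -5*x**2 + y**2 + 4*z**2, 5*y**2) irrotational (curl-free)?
No, ∇×F = (10*y - 8*z, 0, -10*x - 8*y)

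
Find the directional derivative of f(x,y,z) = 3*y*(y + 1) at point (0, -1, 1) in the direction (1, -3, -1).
9*sqrt(11)/11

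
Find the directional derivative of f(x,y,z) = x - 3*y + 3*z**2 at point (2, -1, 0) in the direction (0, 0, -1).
0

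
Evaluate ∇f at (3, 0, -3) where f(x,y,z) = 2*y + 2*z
(0, 2, 2)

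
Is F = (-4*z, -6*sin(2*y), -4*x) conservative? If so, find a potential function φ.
Yes, F is conservative. φ = -4*x*z + 3*cos(2*y)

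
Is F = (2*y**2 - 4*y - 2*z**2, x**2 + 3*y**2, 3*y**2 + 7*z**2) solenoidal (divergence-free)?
No, ∇·F = 6*y + 14*z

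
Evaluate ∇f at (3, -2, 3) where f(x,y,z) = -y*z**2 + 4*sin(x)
(4*cos(3), -9, 12)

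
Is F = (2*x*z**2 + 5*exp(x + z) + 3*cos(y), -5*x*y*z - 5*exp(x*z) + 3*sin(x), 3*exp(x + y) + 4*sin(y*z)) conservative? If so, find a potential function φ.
No, ∇×F = (5*x*y + 5*x*exp(x*z) + 4*z*cos(y*z) + 3*exp(x + y), 4*x*z - 3*exp(x + y) + 5*exp(x + z), -5*y*z - 5*z*exp(x*z) + 3*sin(y) + 3*cos(x)) ≠ 0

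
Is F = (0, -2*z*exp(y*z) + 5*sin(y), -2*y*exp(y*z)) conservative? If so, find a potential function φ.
Yes, F is conservative. φ = -2*exp(y*z) - 5*cos(y)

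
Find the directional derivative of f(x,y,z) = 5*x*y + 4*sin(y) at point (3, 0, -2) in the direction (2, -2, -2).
-19*sqrt(3)/3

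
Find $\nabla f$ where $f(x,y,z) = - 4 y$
(0, -4, 0)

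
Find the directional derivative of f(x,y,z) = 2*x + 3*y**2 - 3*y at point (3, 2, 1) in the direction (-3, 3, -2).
21*sqrt(22)/22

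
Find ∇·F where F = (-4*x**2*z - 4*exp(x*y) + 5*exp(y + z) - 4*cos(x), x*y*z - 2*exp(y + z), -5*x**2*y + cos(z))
-7*x*z - 4*y*exp(x*y) - 2*exp(y + z) + 4*sin(x) - sin(z)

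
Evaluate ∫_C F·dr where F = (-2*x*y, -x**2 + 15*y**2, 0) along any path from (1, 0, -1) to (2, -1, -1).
-1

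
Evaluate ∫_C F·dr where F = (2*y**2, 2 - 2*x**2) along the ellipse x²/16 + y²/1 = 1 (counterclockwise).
0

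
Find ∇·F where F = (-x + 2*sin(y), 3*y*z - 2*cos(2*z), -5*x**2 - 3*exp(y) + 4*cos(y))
3*z - 1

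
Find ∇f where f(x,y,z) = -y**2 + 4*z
(0, -2*y, 4)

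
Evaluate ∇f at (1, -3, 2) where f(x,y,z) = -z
(0, 0, -1)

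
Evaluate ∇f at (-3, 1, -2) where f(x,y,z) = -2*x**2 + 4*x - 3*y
(16, -3, 0)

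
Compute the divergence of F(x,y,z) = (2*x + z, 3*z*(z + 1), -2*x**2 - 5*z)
-3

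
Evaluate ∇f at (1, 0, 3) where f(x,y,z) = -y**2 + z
(0, 0, 1)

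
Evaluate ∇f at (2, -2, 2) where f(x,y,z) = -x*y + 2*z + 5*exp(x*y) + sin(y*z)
(2 - 10*exp(-4), -2 + 2*cos(4) + 10*exp(-4), 2 - 2*cos(4))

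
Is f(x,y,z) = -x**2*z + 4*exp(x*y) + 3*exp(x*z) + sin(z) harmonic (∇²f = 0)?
No, ∇²f = 4*x**2*exp(x*y) + 3*x**2*exp(x*z) + 4*y**2*exp(x*y) + 3*z**2*exp(x*z) - 2*z - sin(z)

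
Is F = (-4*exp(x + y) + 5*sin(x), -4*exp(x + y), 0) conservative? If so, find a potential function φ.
Yes, F is conservative. φ = -4*exp(x + y) - 5*cos(x)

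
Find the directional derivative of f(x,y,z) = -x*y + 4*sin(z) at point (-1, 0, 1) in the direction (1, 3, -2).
sqrt(14)*(3 - 8*cos(1))/14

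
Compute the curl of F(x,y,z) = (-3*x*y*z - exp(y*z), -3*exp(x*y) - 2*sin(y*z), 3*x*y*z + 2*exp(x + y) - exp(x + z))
(3*x*z + 2*y*cos(y*z) + 2*exp(x + y), -3*x*y - 3*y*z - y*exp(y*z) - 2*exp(x + y) + exp(x + z), 3*x*z - 3*y*exp(x*y) + z*exp(y*z))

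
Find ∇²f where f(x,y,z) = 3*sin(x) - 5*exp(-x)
-3*sin(x) - 5*exp(-x)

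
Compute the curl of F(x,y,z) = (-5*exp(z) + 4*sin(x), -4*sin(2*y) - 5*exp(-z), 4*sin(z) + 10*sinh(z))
(-5*exp(-z), -5*exp(z), 0)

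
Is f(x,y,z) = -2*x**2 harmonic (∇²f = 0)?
No, ∇²f = -4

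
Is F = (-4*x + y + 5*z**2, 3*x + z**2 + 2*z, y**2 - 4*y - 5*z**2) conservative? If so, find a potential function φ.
No, ∇×F = (2*y - 2*z - 6, 10*z, 2) ≠ 0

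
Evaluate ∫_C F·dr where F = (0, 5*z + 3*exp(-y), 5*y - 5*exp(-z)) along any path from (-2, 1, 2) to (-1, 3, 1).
-5*exp(-2) - 3*exp(-3) + 8*exp(-1) + 5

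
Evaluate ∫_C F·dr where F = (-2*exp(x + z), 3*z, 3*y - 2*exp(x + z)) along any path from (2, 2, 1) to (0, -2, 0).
-8 + 2*exp(3)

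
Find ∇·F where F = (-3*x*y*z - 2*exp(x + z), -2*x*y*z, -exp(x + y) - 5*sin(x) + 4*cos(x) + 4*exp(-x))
-2*x*z - 3*y*z - 2*exp(x + z)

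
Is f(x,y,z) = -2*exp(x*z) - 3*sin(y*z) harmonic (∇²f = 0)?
No, ∇²f = -2*x**2*exp(x*z) + 3*y**2*sin(y*z) - 2*z**2*exp(x*z) + 3*z**2*sin(y*z)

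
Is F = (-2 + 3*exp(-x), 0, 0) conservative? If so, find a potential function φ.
Yes, F is conservative. φ = -2*x - 3*exp(-x)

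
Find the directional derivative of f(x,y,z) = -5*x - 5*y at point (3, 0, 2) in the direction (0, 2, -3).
-10*sqrt(13)/13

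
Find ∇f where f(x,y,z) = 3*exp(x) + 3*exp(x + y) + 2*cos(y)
(3*exp(x) + 3*exp(x + y), 3*exp(x + y) - 2*sin(y), 0)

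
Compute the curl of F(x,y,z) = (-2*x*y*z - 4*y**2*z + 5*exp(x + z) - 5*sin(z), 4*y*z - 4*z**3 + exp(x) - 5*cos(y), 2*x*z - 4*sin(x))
(-4*y + 12*z**2, -2*x*y - 4*y**2 - 2*z + 5*exp(x + z) + 4*cos(x) - 5*cos(z), 2*x*z + 8*y*z + exp(x))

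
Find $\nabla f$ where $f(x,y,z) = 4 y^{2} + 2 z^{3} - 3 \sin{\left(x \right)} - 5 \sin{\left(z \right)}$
(-3*cos(x), 8*y, 6*z**2 - 5*cos(z))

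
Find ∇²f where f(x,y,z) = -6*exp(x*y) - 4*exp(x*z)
-6*x**2*exp(x*y) - 4*x**2*exp(x*z) - 6*y**2*exp(x*y) - 4*z**2*exp(x*z)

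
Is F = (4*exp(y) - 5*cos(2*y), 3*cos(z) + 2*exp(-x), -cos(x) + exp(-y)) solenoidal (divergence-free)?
Yes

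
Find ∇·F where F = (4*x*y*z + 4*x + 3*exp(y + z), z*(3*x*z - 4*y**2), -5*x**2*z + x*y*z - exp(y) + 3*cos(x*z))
-5*x**2 + x*y - 3*x*sin(x*z) - 4*y*z + 4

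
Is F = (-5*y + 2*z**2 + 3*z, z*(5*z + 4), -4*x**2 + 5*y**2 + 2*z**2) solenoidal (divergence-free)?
No, ∇·F = 4*z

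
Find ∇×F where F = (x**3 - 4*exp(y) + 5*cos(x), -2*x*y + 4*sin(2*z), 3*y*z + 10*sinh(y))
(3*z - 8*cos(2*z) + 10*cosh(y), 0, -2*y + 4*exp(y))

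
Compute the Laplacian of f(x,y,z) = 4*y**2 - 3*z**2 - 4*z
2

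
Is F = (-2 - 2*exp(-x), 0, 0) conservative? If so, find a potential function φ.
Yes, F is conservative. φ = -2*x + 2*exp(-x)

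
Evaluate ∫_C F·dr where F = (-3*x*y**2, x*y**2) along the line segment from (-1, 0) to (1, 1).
-5/6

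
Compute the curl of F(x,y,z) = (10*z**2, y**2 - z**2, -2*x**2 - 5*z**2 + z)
(2*z, 4*x + 20*z, 0)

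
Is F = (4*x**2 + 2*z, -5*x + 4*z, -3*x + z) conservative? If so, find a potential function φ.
No, ∇×F = (-4, 5, -5) ≠ 0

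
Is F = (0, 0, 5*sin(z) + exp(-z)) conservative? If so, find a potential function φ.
Yes, F is conservative. φ = -5*cos(z) - exp(-z)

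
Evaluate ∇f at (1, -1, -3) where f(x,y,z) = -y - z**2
(0, -1, 6)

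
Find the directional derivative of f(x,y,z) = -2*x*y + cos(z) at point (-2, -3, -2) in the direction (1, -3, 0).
-3*sqrt(10)/5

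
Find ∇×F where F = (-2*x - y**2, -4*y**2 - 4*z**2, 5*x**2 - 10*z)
(8*z, -10*x, 2*y)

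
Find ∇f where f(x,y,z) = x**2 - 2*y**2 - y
(2*x, -4*y - 1, 0)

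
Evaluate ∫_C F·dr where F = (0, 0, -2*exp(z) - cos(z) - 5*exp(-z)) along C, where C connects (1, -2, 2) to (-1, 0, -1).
-2*exp(-1) - 5*exp(-2) + sin(1) + sin(2) + 5*E + 2*exp(2)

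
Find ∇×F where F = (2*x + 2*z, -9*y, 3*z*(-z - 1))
(0, 2, 0)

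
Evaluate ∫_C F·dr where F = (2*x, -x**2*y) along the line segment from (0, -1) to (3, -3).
-6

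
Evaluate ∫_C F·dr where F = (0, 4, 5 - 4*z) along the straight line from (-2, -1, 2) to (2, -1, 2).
0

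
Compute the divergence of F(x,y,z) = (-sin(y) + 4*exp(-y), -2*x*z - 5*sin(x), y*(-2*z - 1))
-2*y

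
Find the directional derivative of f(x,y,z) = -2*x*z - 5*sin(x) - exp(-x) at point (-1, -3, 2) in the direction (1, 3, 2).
sqrt(14)*(E - 5*cos(1))/14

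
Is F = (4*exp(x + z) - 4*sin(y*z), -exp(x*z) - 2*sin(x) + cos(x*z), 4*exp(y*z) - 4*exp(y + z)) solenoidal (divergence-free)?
No, ∇·F = 4*y*exp(y*z) + 4*exp(x + z) - 4*exp(y + z)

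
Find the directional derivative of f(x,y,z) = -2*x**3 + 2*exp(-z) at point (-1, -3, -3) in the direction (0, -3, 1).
-sqrt(10)*exp(3)/5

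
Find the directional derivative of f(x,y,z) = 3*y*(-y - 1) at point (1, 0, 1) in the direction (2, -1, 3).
3*sqrt(14)/14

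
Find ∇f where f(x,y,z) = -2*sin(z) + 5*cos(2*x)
(-10*sin(2*x), 0, -2*cos(z))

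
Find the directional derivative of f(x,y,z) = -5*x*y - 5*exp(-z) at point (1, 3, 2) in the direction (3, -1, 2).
5*sqrt(14)*(1 - 4*exp(2))*exp(-2)/7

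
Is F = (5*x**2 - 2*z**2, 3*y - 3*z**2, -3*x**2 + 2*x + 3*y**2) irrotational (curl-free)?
No, ∇×F = (6*y + 6*z, 6*x - 4*z - 2, 0)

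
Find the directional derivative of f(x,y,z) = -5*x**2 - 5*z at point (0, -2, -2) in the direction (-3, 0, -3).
5*sqrt(2)/2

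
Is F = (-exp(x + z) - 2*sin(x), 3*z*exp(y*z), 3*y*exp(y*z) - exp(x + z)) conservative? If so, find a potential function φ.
Yes, F is conservative. φ = 3*exp(y*z) - exp(x + z) + 2*cos(x)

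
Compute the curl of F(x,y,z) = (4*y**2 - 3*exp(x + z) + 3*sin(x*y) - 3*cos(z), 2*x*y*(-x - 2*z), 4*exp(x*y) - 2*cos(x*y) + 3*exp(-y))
((2*x*(2*y + 2*exp(x*y) + sin(x*y))*exp(y) - 3)*exp(-y), -4*y*exp(x*y) - 2*y*sin(x*y) - 3*exp(x + z) + 3*sin(z), -4*x*y - 3*x*cos(x*y) - 4*y*z - 8*y)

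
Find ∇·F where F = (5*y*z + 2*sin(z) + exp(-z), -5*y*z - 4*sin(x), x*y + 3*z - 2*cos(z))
-5*z + 2*sin(z) + 3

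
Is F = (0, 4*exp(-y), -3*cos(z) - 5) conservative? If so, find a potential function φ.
Yes, F is conservative. φ = -5*z - 3*sin(z) - 4*exp(-y)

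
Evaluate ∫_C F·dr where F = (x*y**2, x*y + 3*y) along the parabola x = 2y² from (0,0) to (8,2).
298/3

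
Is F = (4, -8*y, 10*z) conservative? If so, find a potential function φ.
Yes, F is conservative. φ = 4*x - 4*y**2 + 5*z**2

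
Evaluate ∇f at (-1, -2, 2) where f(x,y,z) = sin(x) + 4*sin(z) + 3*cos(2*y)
(cos(1), 6*sin(4), 4*cos(2))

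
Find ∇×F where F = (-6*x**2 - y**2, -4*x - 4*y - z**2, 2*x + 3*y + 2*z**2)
(2*z + 3, -2, 2*y - 4)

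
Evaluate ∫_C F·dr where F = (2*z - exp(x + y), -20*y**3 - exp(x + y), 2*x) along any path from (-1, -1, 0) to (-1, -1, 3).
-6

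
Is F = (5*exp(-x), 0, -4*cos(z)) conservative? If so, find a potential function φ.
Yes, F is conservative. φ = -4*sin(z) - 5*exp(-x)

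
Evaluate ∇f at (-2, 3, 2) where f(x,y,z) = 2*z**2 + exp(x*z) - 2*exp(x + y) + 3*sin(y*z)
(2*(1 - exp(5))*exp(-4), -2*E + 6*cos(6), -2*exp(-4) + 8 + 9*cos(6))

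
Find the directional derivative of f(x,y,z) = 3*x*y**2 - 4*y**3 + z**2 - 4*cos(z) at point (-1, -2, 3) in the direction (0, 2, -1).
-2*sqrt(5)*(2*sin(3) + 39)/5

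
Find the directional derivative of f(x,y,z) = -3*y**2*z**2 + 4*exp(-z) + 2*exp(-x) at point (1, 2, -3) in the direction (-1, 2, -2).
-120 + 2*exp(-1)/3 + 8*exp(3)/3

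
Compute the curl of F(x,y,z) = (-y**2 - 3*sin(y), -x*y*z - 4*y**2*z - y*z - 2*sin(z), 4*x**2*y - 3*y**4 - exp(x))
(4*x**2 + x*y - 12*y**3 + 4*y**2 + y + 2*cos(z), -8*x*y + exp(x), -y*z + 2*y + 3*cos(y))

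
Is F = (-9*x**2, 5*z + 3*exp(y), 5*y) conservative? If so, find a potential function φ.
Yes, F is conservative. φ = -3*x**3 + 5*y*z + 3*exp(y)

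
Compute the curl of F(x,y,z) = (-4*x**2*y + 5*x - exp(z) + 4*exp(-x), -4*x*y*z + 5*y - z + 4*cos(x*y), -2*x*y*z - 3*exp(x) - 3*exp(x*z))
(4*x*y - 2*x*z + 1, 2*y*z + 3*z*exp(x*z) + 3*exp(x) - exp(z), 4*x**2 - 4*y*z - 4*y*sin(x*y))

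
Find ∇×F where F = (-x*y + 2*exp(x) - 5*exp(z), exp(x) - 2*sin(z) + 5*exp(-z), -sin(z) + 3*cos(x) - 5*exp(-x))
(2*cos(z) + 5*exp(-z), -5*exp(z) + 3*sin(x) - 5*exp(-x), x + exp(x))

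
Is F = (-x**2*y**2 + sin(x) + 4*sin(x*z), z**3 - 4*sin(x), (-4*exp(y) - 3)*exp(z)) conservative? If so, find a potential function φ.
No, ∇×F = (-3*z**2 - 4*exp(y + z), 4*x*cos(x*z), 2*x**2*y - 4*cos(x)) ≠ 0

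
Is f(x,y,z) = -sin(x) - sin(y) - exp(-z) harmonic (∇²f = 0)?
No, ∇²f = sin(x) + sin(y) - exp(-z)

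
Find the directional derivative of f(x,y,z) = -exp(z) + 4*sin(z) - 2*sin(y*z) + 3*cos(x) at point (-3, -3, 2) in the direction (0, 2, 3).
sqrt(13)*(-3*exp(2) + 12*cos(2) + 10*cos(6))/13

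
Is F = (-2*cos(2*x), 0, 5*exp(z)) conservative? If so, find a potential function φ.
Yes, F is conservative. φ = 5*exp(z) - sin(2*x)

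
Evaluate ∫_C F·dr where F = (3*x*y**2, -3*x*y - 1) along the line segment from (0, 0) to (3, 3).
123/4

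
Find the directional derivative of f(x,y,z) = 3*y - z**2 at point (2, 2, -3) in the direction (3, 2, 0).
6*sqrt(13)/13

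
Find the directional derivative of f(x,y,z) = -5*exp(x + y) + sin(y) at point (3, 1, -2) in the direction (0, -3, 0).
-cos(1) + 5*exp(4)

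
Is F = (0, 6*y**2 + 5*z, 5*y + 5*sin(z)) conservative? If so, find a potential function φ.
Yes, F is conservative. φ = 2*y**3 + 5*y*z - 5*cos(z)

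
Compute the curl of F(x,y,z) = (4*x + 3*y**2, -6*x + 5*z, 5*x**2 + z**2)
(-5, -10*x, -6*y - 6)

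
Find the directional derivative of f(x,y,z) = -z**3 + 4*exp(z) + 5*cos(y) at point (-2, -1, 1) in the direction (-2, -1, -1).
sqrt(6)*(-4*E - 5*sin(1) + 3)/6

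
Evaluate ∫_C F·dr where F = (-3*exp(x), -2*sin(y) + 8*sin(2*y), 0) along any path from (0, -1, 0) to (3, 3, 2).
-3*exp(3) - 4*cos(6) + 2*cos(3) + 4*cos(2) - 2*cos(1) + 3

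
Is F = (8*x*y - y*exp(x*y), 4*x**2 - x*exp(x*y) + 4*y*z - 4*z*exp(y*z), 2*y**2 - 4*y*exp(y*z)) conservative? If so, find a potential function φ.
Yes, F is conservative. φ = 4*x**2*y + 2*y**2*z - exp(x*y) - 4*exp(y*z)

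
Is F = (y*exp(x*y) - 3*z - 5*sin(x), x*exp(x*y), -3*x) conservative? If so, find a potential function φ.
Yes, F is conservative. φ = -3*x*z + exp(x*y) + 5*cos(x)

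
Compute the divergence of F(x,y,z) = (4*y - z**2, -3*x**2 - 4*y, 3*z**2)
6*z - 4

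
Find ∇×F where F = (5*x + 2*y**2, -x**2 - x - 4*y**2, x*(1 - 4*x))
(0, 8*x - 1, -2*x - 4*y - 1)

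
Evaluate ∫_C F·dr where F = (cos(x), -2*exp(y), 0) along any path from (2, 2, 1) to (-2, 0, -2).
-2 - 2*sin(2) + 2*exp(2)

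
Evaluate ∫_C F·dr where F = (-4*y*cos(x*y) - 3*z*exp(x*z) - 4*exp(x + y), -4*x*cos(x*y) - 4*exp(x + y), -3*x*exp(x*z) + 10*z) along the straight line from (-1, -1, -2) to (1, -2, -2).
-4*exp(-1) + exp(-2) + 4*sin(1) + 4*sin(2) + 3*exp(2)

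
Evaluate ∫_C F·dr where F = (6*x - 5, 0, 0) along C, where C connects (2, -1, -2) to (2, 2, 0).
0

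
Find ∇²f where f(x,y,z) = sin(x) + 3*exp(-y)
-sin(x) + 3*exp(-y)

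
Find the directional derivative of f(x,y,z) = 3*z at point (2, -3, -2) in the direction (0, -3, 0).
0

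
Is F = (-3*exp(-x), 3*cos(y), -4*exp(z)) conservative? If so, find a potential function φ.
Yes, F is conservative. φ = -4*exp(z) + 3*sin(y) + 3*exp(-x)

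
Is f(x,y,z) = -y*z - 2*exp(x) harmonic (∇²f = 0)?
No, ∇²f = -2*exp(x)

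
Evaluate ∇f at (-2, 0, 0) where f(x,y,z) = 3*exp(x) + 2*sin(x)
(2*cos(2) + 3*exp(-2), 0, 0)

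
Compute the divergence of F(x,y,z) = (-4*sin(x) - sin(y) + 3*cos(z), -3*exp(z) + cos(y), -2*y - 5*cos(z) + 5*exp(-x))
-sin(y) + 5*sin(z) - 4*cos(x)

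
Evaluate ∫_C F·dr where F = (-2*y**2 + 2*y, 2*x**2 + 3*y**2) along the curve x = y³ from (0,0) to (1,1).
111/70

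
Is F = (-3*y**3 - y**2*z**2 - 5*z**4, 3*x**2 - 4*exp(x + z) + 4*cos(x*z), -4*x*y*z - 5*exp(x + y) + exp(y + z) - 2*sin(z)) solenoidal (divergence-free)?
No, ∇·F = -4*x*y + exp(y + z) - 2*cos(z)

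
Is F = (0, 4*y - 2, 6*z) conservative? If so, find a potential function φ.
Yes, F is conservative. φ = 2*y**2 - 2*y + 3*z**2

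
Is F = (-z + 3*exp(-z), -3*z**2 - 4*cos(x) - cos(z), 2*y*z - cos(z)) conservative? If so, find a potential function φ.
No, ∇×F = (8*z - sin(z), -1 - 3*exp(-z), 4*sin(x)) ≠ 0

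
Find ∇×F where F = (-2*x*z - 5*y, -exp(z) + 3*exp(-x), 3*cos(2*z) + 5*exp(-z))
(exp(z), -2*x, 5 - 3*exp(-x))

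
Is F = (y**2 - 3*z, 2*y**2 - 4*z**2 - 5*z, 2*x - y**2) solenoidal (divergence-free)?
No, ∇·F = 4*y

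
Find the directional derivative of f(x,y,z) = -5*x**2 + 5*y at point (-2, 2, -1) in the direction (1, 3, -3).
35*sqrt(19)/19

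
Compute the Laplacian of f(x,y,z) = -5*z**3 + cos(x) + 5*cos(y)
-30*z - cos(x) - 5*cos(y)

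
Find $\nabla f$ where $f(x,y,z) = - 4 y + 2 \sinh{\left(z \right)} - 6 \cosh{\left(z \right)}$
(0, -4, -6*sinh(z) + 2*cosh(z))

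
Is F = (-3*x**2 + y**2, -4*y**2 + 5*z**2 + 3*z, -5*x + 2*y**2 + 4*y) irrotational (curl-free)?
No, ∇×F = (4*y - 10*z + 1, 5, -2*y)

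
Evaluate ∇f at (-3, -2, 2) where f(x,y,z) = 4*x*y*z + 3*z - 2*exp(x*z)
(-16 - 4*exp(-6), -24, 6*exp(-6) + 27)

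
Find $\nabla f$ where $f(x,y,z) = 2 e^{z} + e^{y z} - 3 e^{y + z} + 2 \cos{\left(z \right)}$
(0, z*exp(y*z) - 3*exp(y + z), y*exp(y*z) + 2*exp(z) - 3*exp(y + z) - 2*sin(z))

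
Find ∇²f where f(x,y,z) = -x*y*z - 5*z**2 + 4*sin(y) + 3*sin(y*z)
-3*y**2*sin(y*z) - 3*z**2*sin(y*z) - 4*sin(y) - 10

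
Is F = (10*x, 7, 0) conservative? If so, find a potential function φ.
Yes, F is conservative. φ = 5*x**2 + 7*y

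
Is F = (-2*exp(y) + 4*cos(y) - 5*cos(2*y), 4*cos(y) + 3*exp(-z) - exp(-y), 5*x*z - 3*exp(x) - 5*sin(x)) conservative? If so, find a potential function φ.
No, ∇×F = (3*exp(-z), -5*z + 3*exp(x) + 5*cos(x), 2*exp(y) + 4*sin(y) - 10*sin(2*y)) ≠ 0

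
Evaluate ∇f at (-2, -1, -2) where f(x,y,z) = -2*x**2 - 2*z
(8, 0, -2)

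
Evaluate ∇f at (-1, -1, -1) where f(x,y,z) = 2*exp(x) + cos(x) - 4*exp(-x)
(2*exp(-1) + sin(1) + 4*E, 0, 0)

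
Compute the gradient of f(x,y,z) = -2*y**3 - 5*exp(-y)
(0, -6*y**2 + 5*exp(-y), 0)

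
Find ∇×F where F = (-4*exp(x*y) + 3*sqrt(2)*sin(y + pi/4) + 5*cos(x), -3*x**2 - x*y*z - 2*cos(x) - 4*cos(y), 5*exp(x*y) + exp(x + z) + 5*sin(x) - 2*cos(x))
(x*(y + 5*exp(x*y)), -5*y*exp(x*y) - exp(x + z) - 2*sin(x) - 5*cos(x), 4*x*exp(x*y) - 6*x - y*z + 2*sin(x) - 3*sqrt(2)*cos(y + pi/4))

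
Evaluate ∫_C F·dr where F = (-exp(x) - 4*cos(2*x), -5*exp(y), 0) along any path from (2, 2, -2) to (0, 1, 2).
-5*E + 2*sin(4) - 1 + 6*exp(2)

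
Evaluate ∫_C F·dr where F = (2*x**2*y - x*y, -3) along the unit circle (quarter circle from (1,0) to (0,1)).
-8/3 - pi/8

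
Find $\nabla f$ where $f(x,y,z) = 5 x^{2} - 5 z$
(10*x, 0, -5)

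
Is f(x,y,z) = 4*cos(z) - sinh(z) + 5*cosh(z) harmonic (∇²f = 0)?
No, ∇²f = -4*cos(z) - sinh(z) + 5*cosh(z)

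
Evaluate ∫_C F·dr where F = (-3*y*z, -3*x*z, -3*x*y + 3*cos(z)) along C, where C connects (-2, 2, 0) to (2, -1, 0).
0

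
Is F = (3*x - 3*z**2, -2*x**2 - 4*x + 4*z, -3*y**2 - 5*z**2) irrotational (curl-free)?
No, ∇×F = (-6*y - 4, -6*z, -4*x - 4)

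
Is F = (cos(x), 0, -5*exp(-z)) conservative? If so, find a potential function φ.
Yes, F is conservative. φ = sin(x) + 5*exp(-z)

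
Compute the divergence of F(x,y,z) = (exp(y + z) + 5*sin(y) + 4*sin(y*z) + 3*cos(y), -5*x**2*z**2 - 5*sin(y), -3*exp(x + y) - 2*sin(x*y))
-5*cos(y)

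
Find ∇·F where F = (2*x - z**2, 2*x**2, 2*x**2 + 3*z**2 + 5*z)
6*z + 7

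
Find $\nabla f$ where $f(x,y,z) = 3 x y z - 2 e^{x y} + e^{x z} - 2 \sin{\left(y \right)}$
(3*y*z - 2*y*exp(x*y) + z*exp(x*z), 3*x*z - 2*x*exp(x*y) - 2*cos(y), x*(3*y + exp(x*z)))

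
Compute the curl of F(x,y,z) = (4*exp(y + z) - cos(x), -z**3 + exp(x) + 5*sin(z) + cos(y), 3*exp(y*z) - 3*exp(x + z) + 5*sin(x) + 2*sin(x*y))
(2*x*cos(x*y) + 3*z**2 + 3*z*exp(y*z) - 5*cos(z), -2*y*cos(x*y) + 3*exp(x + z) + 4*exp(y + z) - 5*cos(x), exp(x) - 4*exp(y + z))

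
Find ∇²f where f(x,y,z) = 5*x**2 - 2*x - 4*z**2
2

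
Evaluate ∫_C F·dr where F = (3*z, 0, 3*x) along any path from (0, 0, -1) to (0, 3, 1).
0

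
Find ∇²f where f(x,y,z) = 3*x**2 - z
6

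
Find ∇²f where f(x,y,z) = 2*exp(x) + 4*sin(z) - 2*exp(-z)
2*exp(x) - 4*sin(z) - 2*exp(-z)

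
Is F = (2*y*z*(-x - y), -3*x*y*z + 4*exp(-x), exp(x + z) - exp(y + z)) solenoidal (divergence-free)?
No, ∇·F = -3*x*z - 2*y*z + exp(x + z) - exp(y + z)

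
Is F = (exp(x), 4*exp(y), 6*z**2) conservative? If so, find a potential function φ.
Yes, F is conservative. φ = 2*z**3 + exp(x) + 4*exp(y)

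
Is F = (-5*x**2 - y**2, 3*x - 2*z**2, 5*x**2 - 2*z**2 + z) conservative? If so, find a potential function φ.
No, ∇×F = (4*z, -10*x, 2*y + 3) ≠ 0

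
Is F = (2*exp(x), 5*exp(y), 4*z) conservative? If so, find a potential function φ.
Yes, F is conservative. φ = 2*z**2 + 2*exp(x) + 5*exp(y)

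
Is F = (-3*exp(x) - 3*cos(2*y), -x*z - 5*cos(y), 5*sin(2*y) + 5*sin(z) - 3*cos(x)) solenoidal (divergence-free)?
No, ∇·F = -3*exp(x) + 5*sin(y) + 5*cos(z)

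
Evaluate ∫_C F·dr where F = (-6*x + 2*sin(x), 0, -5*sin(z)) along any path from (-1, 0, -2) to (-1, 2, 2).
0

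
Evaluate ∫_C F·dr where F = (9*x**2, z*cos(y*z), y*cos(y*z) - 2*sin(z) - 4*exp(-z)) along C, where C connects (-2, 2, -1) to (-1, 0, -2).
-4*E - 2*cos(1) + 2*cos(2) + sin(2) + 21 + 4*exp(2)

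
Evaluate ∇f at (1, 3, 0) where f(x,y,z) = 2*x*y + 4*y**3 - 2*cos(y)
(6, 2*sin(3) + 110, 0)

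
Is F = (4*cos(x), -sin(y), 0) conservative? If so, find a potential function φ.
Yes, F is conservative. φ = 4*sin(x) + cos(y)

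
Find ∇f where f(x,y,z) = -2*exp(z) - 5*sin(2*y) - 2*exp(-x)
(2*exp(-x), -10*cos(2*y), -2*exp(z))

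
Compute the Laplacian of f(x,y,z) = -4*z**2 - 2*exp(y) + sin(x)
-2*exp(y) - sin(x) - 8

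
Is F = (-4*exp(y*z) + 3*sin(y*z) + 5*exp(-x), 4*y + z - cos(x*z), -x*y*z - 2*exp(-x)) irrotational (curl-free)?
No, ∇×F = (-x*z - x*sin(x*z) - 1, (y*(z - 4*exp(y*z) + 3*cos(y*z))*exp(x) - 2)*exp(-x), z*(4*exp(y*z) + sin(x*z) - 3*cos(y*z)))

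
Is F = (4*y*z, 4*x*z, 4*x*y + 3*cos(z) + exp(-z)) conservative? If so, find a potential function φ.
Yes, F is conservative. φ = 4*x*y*z + 3*sin(z) - exp(-z)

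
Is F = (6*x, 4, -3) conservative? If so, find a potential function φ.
Yes, F is conservative. φ = 3*x**2 + 4*y - 3*z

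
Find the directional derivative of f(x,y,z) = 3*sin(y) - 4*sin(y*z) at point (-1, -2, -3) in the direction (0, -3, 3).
-sqrt(2)*(3*cos(2) + 4*cos(6))/2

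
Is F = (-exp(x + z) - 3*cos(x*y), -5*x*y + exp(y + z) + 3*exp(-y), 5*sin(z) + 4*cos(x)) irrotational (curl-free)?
No, ∇×F = (-exp(y + z), -exp(x + z) + 4*sin(x), -3*x*sin(x*y) - 5*y)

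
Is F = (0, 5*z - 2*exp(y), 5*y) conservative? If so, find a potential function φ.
Yes, F is conservative. φ = 5*y*z - 2*exp(y)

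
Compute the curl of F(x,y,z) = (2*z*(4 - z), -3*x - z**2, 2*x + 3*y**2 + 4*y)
(6*y + 2*z + 4, 6 - 4*z, -3)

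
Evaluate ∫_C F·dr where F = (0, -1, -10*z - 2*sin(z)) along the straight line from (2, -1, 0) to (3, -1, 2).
-22 + 2*cos(2)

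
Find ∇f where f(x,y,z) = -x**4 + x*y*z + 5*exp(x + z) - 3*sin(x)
(-4*x**3 + y*z + 5*exp(x + z) - 3*cos(x), x*z, x*y + 5*exp(x + z))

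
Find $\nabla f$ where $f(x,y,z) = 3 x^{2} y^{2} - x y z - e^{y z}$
(y*(6*x*y - z), 6*x**2*y - x*z - z*exp(y*z), y*(-x - exp(y*z)))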